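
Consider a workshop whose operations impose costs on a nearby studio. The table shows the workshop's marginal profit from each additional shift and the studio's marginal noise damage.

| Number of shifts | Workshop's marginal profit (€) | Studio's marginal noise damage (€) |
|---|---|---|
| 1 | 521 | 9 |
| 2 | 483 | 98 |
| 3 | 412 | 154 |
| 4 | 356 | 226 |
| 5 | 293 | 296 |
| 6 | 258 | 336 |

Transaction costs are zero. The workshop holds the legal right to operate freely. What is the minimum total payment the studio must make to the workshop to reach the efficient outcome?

Left alone the workshop would choose level 6 (marginal profit stays positive).
Efficient level: k* = 4 (marginal profit ≥ marginal noise damage through 4).
The studio must at least cover the workshop's forgone profit from cutting 6→4: 293 + 258 = 551.

€551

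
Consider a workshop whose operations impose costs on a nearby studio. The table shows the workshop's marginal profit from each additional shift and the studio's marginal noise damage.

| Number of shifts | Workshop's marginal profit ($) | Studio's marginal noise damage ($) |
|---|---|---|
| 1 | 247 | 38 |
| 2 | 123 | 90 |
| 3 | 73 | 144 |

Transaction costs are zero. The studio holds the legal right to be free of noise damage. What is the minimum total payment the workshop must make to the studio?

$128

Efficient level: marginal profit ≥ marginal noise damage through level 2, so k* = 2.
With the studio holding the right, the workshop must at least compensate total damage at k*: 38 + 90 = 128.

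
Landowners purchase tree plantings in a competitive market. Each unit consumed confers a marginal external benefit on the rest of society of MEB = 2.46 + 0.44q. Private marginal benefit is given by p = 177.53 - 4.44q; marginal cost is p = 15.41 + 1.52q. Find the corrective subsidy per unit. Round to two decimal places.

Social marginal benefit = demand + MEB = 179.99 - 4.00q.
Set SMB = MC: 179.99 - 4.00q = 15.41 + 1.52q → q* = 29.8152.
The Pigouvian subsidy equals MEB at q*: 2.46 + 0.44×29.8152 = 15.5787.

subsidy = 15.58 per unit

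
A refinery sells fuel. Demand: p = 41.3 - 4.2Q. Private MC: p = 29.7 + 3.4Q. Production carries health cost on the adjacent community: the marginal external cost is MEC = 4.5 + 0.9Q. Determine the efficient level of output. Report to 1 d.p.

Social marginal cost = private MC + MEC = 34.2 + 4.3Q.
Set SMC = demand: 34.2 + 4.3Q = 41.3 - 4.2Q → Q* = 0.8353.

Q* = 0.8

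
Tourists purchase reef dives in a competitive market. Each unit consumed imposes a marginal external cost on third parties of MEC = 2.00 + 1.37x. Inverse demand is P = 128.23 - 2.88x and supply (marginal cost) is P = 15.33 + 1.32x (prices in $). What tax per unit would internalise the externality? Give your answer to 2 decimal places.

tax = $29.28 per unit

Social marginal benefit = demand − MEC = 126.23 - 4.25x.
Set SMB = MC: 126.23 - 4.25x = 15.33 + 1.32x → x* = 19.9102.
The Pigouvian tax equals MEC at x*: 2.00 + 1.37×19.9102 = 29.2770.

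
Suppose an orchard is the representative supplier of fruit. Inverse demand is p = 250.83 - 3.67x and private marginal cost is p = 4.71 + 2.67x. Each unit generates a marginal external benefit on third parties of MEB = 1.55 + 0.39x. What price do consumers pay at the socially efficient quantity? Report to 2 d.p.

P = 98.07

Social marginal cost = private MC − MEB = 3.16 + 2.28x.
Set SMC = demand: 3.16 + 2.28x = 250.83 - 3.67x → x* = 41.6252.
Consumer price on the demand curve at x*: 250.83 − 3.67×41.6252 = 98.0655.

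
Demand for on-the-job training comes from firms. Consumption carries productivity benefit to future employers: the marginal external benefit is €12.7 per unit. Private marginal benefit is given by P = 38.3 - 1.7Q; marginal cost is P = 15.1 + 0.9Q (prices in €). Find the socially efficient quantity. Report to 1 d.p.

Q* = 13.8

Social marginal benefit = demand + MEB = 51.0 - 1.7Q.
Set SMB = MC: 51.0 - 1.7Q = 15.1 + 0.9Q → Q* = 13.8077.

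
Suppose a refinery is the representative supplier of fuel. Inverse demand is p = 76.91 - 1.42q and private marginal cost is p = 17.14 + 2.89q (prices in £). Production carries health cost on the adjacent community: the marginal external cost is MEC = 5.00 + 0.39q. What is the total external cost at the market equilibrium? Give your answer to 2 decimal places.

£106.84

Market equilibrium (private): 17.14 + 2.89q = 76.91 - 1.42q → q_m = 13.8677.
Total external cost = ∫₀^{q_m} (5.00 + 0.39q) dq = 5.00×13.8677 + ½×0.39×13.8677² = 106.8396.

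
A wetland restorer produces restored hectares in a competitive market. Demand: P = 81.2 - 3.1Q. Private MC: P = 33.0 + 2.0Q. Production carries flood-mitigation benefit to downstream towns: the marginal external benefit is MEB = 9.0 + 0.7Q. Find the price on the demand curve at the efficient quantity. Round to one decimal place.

P = 40.9

Social marginal cost = private MC − MEB = 24.0 + 1.3Q.
Set SMC = demand: 24.0 + 1.3Q = 81.2 - 3.1Q → Q* = 13.0000.
Consumer price on the demand curve at Q*: 81.2 − 3.1×13.0000 = 40.9000.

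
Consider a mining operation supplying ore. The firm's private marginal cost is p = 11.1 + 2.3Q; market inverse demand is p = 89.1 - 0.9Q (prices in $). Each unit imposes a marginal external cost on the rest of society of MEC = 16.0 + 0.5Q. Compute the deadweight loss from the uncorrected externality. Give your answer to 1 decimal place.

Market equilibrium (private): 11.1 + 2.3Q = 89.1 - 0.9Q → Q_m = 24.3750.
Social marginal cost = private MC + MEC = 27.1 + 2.8Q.
Set SMC = demand: 27.1 + 2.8Q = 89.1 - 0.9Q → Q* = 16.7568.
Height of the DWL triangle at Q_m is SMC(Q_m) − demand(Q_m) = MEC(Q_m) = 28.1875.
DWL = ½ × 7.6182 × 28.1875 = 107.3690.

DWL = $107.4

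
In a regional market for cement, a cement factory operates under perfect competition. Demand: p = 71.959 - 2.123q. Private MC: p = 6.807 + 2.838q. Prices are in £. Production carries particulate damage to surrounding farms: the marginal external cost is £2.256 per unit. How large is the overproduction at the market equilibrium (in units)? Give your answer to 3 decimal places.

0.455 units

Market equilibrium (private): 6.807 + 2.838q = 71.959 - 2.123q → q_m = 13.1328.
Social marginal cost = private MC + MEC = 9.063 + 2.838q.
Set SMC = demand: 9.063 + 2.838q = 71.959 - 2.123q → q* = 12.6781.
Gap = |13.1328 − 12.6781| = 0.4547.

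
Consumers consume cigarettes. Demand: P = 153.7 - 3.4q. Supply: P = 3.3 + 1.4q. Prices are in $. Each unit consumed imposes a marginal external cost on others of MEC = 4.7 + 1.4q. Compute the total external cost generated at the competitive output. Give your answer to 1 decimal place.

Market equilibrium (private): 3.3 + 1.4q = 153.7 - 3.4q → q_m = 31.3333.
Total external cost = ∫₀^{q_m} (4.7 + 1.4q) dq = 4.7×31.3333 + ½×1.4×31.3333² = 834.5095.

$834.5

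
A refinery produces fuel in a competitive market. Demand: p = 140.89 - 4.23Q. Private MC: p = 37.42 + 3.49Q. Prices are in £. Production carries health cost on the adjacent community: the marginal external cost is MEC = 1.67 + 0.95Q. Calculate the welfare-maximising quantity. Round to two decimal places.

Q* = 11.74

Social marginal cost = private MC + MEC = 39.09 + 4.44Q.
Set SMC = demand: 39.09 + 4.44Q = 140.89 - 4.23Q → Q* = 11.7416.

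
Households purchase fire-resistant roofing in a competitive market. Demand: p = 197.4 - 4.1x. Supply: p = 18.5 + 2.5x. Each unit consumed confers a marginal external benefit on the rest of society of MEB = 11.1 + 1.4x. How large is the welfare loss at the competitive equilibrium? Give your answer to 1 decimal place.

Market equilibrium (private): 18.5 + 2.5x = 197.4 - 4.1x → x_m = 27.1061.
Social marginal benefit = demand + MEB = 208.5 - 2.7x.
Set SMB = MC: 208.5 - 2.7x = 18.5 + 2.5x → x* = 36.5385.
The loss is the area between SMB and MC from x* to x_m; with linear curves that's a triangle of height MEB(x_m).
DWL = ½ × 9.4324 × 49.0485 = 231.3225.

DWL = 231.3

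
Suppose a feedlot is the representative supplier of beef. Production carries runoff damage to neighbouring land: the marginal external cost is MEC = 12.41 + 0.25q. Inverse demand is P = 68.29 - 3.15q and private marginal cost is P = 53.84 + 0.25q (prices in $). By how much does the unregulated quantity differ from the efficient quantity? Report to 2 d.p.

3.69 units

Market equilibrium (private): 53.84 + 0.25q = 68.29 - 3.15q → q_m = 4.2500.
Social marginal cost = private MC + MEC = 66.25 + 0.50q.
Set SMC = demand: 66.25 + 0.50q = 68.29 - 3.15q → q* = 0.5589.
Gap = |4.2500 − 0.5589| = 3.6911.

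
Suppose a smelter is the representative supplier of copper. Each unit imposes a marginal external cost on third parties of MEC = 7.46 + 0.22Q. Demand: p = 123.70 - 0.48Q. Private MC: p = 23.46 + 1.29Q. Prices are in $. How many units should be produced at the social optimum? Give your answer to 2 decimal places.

Q* = 46.62

Social marginal cost = private MC + MEC = 30.92 + 1.51Q.
Set SMC = demand: 30.92 + 1.51Q = 123.70 - 0.48Q → Q* = 46.6231.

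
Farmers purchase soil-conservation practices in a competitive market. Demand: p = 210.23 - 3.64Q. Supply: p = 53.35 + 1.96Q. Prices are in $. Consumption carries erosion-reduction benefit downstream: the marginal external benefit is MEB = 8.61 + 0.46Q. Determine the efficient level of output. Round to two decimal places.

Social marginal benefit = demand + MEB = 218.84 - 3.18Q.
Set SMB = MC: 218.84 - 3.18Q = 53.35 + 1.96Q → Q* = 32.1965.

Q* = 32.20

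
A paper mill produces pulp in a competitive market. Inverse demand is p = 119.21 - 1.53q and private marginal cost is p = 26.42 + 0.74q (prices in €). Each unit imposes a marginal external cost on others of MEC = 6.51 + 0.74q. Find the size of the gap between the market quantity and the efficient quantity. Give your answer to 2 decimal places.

12.21 units

Market equilibrium (private): 26.42 + 0.74q = 119.21 - 1.53q → q_m = 40.8767.
Social marginal cost = private MC + MEC = 32.93 + 1.48q.
Set SMC = demand: 32.93 + 1.48q = 119.21 - 1.53q → q* = 28.6645.
Gap = |40.8767 − 28.6645| = 12.2122.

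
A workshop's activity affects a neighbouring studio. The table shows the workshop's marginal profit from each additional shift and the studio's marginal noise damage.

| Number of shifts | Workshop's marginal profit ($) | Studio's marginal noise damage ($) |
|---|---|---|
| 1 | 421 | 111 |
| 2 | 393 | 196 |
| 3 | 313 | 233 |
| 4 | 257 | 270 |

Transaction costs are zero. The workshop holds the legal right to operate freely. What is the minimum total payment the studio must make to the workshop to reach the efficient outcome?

$257

Left alone the workshop would choose level 4 (marginal profit stays positive).
Efficient level: k* = 3 (marginal profit ≥ marginal noise damage through 3).
The studio must at least cover the workshop's forgone profit from cutting 4→3: 257 = 257.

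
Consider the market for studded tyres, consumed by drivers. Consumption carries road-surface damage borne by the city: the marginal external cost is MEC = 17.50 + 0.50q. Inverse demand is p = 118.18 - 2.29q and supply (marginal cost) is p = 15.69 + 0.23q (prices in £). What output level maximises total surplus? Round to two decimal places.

q* = 28.14

Social marginal benefit = demand − MEC = 100.68 - 2.79q.
Set SMB = MC: 100.68 - 2.79q = 15.69 + 0.23q → q* = 28.1424.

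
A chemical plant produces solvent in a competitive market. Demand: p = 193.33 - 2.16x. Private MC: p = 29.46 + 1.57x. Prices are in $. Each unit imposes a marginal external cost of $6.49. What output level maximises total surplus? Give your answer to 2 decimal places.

x* = 42.19

Social marginal cost = private MC + MEC = 35.95 + 1.57x.
Set SMC = demand: 35.95 + 1.57x = 193.33 - 2.16x → x* = 42.1930.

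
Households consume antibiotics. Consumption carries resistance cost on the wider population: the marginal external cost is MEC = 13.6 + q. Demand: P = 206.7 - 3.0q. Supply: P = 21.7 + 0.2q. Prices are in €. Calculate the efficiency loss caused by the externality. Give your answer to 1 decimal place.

Market equilibrium (private): 21.7 + 0.2q = 206.7 - 3.0q → q_m = 57.8125.
Social marginal benefit = demand − MEC = 193.1 - 4.0q.
Set SMB = MC: 193.1 - 4.0q = 21.7 + 0.2q → q* = 40.8095.
The welfare-loss triangle has base |q_m − q*| and height MEC(q_m) (the vertical gap between SMB and MC is zero at q* and MEC at q_m).
DWL = ½ × 17.0030 × 71.4125 = 607.1134.

DWL = €607.1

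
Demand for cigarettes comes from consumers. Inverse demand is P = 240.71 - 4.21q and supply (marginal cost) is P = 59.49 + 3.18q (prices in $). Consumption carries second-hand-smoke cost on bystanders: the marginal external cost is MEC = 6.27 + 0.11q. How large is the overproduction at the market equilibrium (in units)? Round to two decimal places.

Market equilibrium (private): 59.49 + 3.18q = 240.71 - 4.21q → q_m = 24.5223.
Social marginal benefit = demand − MEC = 234.44 - 4.32q.
Set SMB = MC: 234.44 - 4.32q = 59.49 + 3.18q → q* = 23.3267.
Gap = |24.5223 − 23.3267| = 1.1956.

1.20 units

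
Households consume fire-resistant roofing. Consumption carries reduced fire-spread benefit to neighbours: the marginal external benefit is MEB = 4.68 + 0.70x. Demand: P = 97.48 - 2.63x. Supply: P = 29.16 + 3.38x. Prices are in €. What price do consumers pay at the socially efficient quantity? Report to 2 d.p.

Social marginal benefit = demand + MEB = 102.16 - 1.93x.
Set SMB = MC: 102.16 - 1.93x = 29.16 + 3.38x → x* = 13.7476.
Consumer price on the demand curve at x*: 97.48 − 2.63×13.7476 = 61.3238.

P = €61.32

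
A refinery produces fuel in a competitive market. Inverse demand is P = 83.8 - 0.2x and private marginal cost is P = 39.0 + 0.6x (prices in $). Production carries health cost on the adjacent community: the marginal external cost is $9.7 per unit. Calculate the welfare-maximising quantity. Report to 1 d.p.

Social marginal cost = private MC + MEC = 48.7 + 0.6x.
Set SMC = demand: 48.7 + 0.6x = 83.8 - 0.2x → x* = 43.8750.

x* = 43.9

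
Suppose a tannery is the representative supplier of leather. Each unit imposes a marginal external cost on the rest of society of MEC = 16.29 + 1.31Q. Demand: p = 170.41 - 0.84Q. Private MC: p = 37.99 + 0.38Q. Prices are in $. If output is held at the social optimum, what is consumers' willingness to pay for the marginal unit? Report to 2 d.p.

P = $131.85

Social marginal cost = private MC + MEC = 54.28 + 1.69Q.
Set SMC = demand: 54.28 + 1.69Q = 170.41 - 0.84Q → Q* = 45.9012.
Consumer price on the demand curve at Q*: 170.41 − 0.84×45.9012 = 131.8530.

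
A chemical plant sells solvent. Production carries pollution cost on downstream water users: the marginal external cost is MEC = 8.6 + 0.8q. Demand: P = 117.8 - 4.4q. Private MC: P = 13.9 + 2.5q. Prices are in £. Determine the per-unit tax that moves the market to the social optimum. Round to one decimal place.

Social marginal cost = private MC + MEC = 22.5 + 3.3q.
Set SMC = demand: 22.5 + 3.3q = 117.8 - 4.4q → q* = 12.3766.
The Pigouvian tax equals MEC at q*: 8.6 + 0.8×12.3766 = 18.5013.

tax = £18.5 per unit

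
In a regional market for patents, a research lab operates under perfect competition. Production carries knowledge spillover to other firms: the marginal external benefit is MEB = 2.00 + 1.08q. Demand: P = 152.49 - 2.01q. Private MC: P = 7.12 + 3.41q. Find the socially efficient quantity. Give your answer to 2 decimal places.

Social marginal cost = private MC − MEB = 5.12 + 2.33q.
Set SMC = demand: 5.12 + 2.33q = 152.49 - 2.01q → q* = 33.9562.

q* = 33.96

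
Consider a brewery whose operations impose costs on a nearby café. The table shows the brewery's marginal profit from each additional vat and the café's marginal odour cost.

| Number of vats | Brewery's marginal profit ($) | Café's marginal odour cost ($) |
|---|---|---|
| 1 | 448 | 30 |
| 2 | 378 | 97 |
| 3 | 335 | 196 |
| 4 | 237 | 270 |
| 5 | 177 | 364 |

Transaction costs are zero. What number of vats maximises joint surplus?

3

Bargaining reaches the level where marginal profit last exceeds marginal odour cost.
That holds through level 3 (335 ≥ 196) but not at 4 (237 < 270).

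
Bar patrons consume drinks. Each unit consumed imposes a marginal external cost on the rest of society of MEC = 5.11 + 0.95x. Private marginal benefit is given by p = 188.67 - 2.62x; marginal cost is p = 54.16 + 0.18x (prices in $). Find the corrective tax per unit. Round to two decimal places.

Social marginal benefit = demand − MEC = 183.56 - 3.57x.
Set SMB = MC: 183.56 - 3.57x = 54.16 + 0.18x → x* = 34.5067.
The Pigouvian tax equals MEC at x*: 5.11 + 0.95×34.5067 = 37.8914.

tax = $37.89 per unit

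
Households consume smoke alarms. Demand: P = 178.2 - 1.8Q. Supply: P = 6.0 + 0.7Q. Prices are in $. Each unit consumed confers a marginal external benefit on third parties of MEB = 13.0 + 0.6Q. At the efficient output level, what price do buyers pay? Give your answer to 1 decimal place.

Social marginal benefit = demand + MEB = 191.2 - 1.2Q.
Set SMB = MC: 191.2 - 1.2Q = 6.0 + 0.7Q → Q* = 97.4737.
Consumer price on the demand curve at Q*: 178.2 − 1.8×97.4737 = 2.7473.

P = $2.7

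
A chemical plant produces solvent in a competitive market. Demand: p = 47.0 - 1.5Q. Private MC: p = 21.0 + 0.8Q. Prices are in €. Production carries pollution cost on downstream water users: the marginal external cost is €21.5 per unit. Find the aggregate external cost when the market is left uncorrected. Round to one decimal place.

€243.0

Market equilibrium (private): 21.0 + 0.8Q = 47.0 - 1.5Q → Q_m = 11.3043.
Total external cost = MEC × Q_m = 21.5 × 11.3043 = 243.0425.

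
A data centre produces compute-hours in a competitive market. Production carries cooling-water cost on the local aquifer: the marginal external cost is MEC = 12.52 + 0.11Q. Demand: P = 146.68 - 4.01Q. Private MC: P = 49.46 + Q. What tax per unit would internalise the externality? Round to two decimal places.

Social marginal cost = private MC + MEC = 61.98 + 1.11Q.
Set SMC = demand: 61.98 + 1.11Q = 146.68 - 4.01Q → Q* = 16.5430.
The Pigouvian tax equals MEC at Q*: 12.52 + 0.11×16.5430 = 14.3397.

tax = 14.34 per unit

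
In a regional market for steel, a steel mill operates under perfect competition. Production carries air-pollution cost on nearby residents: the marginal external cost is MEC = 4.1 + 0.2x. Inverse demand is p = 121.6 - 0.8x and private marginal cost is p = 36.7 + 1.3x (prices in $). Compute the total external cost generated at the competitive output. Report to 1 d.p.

$329.2

Market equilibrium (private): 36.7 + 1.3x = 121.6 - 0.8x → x_m = 40.4286.
Total external cost = ∫₀^{x_m} (4.1 + 0.2x) dx = 4.1×40.4286 + ½×0.2×40.4286² = 329.2044.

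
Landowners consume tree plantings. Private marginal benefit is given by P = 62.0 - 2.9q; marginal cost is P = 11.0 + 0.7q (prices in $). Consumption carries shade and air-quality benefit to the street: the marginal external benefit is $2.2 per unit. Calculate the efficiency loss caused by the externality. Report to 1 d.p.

Market equilibrium (private): 11.0 + 0.7q = 62.0 - 2.9q → q_m = 14.1667.
Social marginal benefit = demand + MEB = 64.2 - 2.9q.
Set SMB = MC: 64.2 - 2.9q = 11.0 + 0.7q → q* = 14.7778.
The welfare-loss triangle has base |q_m − q*| and height MEB(q_m) (the vertical gap between SMB and MC is zero at q* and MEB at q_m).
DWL = ½ × 0.6111 × 2.2000 = 0.6722.

DWL = $0.7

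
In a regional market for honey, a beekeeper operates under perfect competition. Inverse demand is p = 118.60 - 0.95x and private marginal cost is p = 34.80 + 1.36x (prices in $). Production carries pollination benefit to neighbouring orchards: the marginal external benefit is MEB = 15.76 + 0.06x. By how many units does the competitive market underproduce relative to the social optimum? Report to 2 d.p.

7.97 units

Market equilibrium (private): 34.80 + 1.36x = 118.60 - 0.95x → x_m = 36.2771.
Social marginal cost = private MC − MEB = 19.04 + 1.30x.
Set SMC = demand: 19.04 + 1.30x = 118.60 - 0.95x → x* = 44.2489.
Gap = |36.2771 − 44.2489| = 7.9718.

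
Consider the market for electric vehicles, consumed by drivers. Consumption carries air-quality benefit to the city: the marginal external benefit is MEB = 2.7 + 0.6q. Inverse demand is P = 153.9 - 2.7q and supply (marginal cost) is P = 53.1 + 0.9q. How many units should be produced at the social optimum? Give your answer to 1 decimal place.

Social marginal benefit = demand + MEB = 156.6 - 2.1q.
Set SMB = MC: 156.6 - 2.1q = 53.1 + 0.9q → q* = 34.5000.

q* = 34.5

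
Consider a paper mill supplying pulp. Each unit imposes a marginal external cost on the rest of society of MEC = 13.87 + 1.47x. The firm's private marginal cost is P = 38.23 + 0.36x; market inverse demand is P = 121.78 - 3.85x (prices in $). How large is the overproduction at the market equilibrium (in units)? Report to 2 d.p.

Market equilibrium (private): 38.23 + 0.36x = 121.78 - 3.85x → x_m = 19.8456.
Social marginal cost = private MC + MEC = 52.10 + 1.83x.
Set SMC = demand: 52.10 + 1.83x = 121.78 - 3.85x → x* = 12.2676.
Gap = |19.8456 − 12.2676| = 7.5780.

7.58 units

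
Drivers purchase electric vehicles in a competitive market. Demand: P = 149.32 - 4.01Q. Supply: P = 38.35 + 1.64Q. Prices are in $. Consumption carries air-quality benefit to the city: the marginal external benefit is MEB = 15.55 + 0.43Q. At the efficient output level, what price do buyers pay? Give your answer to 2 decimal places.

Social marginal benefit = demand + MEB = 164.87 - 3.58Q.
Set SMB = MC: 164.87 - 3.58Q = 38.35 + 1.64Q → Q* = 24.2375.
Consumer price on the demand curve at Q*: 149.32 − 4.01×24.2375 = 52.1276.

P = $52.13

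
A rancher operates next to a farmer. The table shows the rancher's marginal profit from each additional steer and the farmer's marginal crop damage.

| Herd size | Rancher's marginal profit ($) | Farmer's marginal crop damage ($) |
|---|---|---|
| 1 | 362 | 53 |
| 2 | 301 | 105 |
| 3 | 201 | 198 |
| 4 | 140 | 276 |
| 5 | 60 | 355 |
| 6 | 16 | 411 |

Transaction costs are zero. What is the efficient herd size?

Bargaining reaches the level where marginal profit last exceeds marginal crop damage.
That holds through level 3 (201 ≥ 198) but not at 4 (140 < 276).

3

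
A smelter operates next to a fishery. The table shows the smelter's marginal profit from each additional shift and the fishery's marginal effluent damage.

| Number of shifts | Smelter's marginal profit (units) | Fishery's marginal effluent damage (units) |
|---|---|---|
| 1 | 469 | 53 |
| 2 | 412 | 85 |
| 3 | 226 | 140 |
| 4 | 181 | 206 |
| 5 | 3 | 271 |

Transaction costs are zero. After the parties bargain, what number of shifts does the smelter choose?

3

Bargaining reaches the level where marginal profit last exceeds marginal effluent damage.
That holds through level 3 (226 ≥ 140) but not at 4 (181 < 206).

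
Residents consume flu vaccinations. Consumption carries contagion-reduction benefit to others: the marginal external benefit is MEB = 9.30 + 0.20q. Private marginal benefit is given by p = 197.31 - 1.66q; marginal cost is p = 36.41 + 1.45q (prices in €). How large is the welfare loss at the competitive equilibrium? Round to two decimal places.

DWL = €66.33

Market equilibrium (private): 36.41 + 1.45q = 197.31 - 1.66q → q_m = 51.7363.
Social marginal benefit = demand + MEB = 206.61 - 1.46q.
Set SMB = MC: 206.61 - 1.46q = 36.41 + 1.45q → q* = 58.4880.
The loss is the area between SMB and MC from q* to q_m; with linear curves that's a triangle of height MEB(q_m).
DWL = ½ × 6.7517 × 19.6473 = 66.3263.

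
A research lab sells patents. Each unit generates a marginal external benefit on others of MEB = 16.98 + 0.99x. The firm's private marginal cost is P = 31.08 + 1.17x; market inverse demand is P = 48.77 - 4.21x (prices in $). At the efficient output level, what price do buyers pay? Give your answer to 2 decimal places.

P = $15.52

Social marginal cost = private MC − MEB = 14.10 + 0.18x.
Set SMC = demand: 14.10 + 0.18x = 48.77 - 4.21x → x* = 7.8975.
Consumer price on the demand curve at x*: 48.77 − 4.21×7.8975 = 15.5215.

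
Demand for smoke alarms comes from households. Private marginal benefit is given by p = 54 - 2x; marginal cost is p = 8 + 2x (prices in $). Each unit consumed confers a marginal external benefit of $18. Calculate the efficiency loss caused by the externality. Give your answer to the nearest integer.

DWL = $41

Market equilibrium (private): 8 + 2x = 54 - 2x → x_m = 11.5000.
Social marginal benefit = demand + MEB = 72 - 2x.
Set SMB = MC: 72 - 2x = 8 + 2x → x* = 16.0000.
The welfare-loss triangle has base |x_m − x*| and height MEB(x_m) (the vertical gap between SMB and MC is zero at x* and MEB at x_m).
DWL = ½ × 4.5000 × 18.0000 = 40.5000.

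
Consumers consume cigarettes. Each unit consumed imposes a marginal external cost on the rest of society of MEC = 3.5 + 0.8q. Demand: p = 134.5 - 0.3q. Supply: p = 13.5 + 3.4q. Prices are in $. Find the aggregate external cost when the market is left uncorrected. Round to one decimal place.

Market equilibrium (private): 13.5 + 3.4q = 134.5 - 0.3q → q_m = 32.7027.
Total external cost = ∫₀^{q_m} (3.5 + 0.8q) dq = 3.5×32.7027 + ½×0.8×32.7027² = 542.2461.

$542.2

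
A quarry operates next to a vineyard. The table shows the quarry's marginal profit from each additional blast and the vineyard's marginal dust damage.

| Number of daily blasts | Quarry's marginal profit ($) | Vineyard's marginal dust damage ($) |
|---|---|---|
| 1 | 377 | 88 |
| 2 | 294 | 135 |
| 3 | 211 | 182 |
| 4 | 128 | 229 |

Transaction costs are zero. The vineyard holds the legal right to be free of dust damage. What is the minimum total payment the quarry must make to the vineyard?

$405

Efficient level: marginal profit ≥ marginal dust damage through level 3, so k* = 3.
With the vineyard holding the right, the quarry must at least compensate total damage at k*: 88 + 135 + 182 = 405.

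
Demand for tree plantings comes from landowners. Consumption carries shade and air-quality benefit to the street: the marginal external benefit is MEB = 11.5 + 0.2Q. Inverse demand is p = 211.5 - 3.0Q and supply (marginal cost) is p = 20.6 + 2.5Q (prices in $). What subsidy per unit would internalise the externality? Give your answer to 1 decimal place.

subsidy = $19.1 per unit

Social marginal benefit = demand + MEB = 223.0 - 2.8Q.
Set SMB = MC: 223.0 - 2.8Q = 20.6 + 2.5Q → Q* = 38.1887.
The Pigouvian subsidy equals MEB at Q*: 11.5 + 0.2×38.1887 = 19.1377.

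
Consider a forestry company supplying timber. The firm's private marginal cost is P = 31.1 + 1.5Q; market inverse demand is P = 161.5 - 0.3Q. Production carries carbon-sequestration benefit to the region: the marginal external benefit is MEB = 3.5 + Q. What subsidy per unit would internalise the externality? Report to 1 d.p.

Social marginal cost = private MC − MEB = 27.6 + 0.5Q.
Set SMC = demand: 27.6 + 0.5Q = 161.5 - 0.3Q → Q* = 167.3750.
The Pigouvian subsidy equals MEB at Q*: 3.5 + 1.0×167.3750 = 170.8750.

subsidy = 170.9 per unit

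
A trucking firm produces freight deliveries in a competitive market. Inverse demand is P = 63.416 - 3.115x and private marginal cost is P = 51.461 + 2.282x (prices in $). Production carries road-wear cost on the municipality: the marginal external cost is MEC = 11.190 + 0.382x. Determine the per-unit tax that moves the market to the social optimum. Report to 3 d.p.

tax = $11.241 per unit

Social marginal cost = private MC + MEC = 62.651 + 2.664x.
Set SMC = demand: 62.651 + 2.664x = 63.416 - 3.115x → x* = 0.1324.
The Pigouvian tax equals MEC at x*: 11.190 + 0.382×0.1324 = 11.2406.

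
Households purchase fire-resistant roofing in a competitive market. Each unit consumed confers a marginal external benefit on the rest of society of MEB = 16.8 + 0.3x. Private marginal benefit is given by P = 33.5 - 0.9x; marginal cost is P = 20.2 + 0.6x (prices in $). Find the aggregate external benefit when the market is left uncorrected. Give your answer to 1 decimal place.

$160.8

Market equilibrium (private): 20.2 + 0.6x = 33.5 - 0.9x → x_m = 8.8667.
Total external benefit = ∫₀^{x_m} (16.8 + 0.3x) dx = 16.8×8.8667 + ½×0.3×8.8667² = 160.7533.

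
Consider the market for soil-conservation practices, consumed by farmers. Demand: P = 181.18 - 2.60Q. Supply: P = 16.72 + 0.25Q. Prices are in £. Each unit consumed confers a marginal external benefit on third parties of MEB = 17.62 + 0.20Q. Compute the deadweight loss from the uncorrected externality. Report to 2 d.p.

Market equilibrium (private): 16.72 + 0.25Q = 181.18 - 2.60Q → Q_m = 57.7053.
Social marginal benefit = demand + MEB = 198.80 - 2.40Q.
Set SMB = MC: 198.80 - 2.40Q = 16.72 + 0.25Q → Q* = 68.7094.
Between Q* and Q_m the wedge SMB − MC runs linearly from 0 to MEB(Q_m), so the loss is a triangle.
DWL = ½ × 11.0041 × 29.1611 = 160.4458.

DWL = £160.45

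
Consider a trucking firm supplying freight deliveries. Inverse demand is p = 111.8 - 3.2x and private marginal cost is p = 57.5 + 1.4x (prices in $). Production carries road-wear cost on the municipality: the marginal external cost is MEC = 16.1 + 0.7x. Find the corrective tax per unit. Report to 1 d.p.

tax = $21.1 per unit

Social marginal cost = private MC + MEC = 73.6 + 2.1x.
Set SMC = demand: 73.6 + 2.1x = 111.8 - 3.2x → x* = 7.2075.
The Pigouvian tax equals MEC at x*: 16.1 + 0.7×7.2075 = 21.1453.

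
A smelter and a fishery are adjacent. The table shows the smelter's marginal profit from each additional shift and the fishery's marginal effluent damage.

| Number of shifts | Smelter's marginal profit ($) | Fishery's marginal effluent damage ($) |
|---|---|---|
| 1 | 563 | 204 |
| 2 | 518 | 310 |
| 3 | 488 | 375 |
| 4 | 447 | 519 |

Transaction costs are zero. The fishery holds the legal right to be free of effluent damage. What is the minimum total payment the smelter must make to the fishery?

Efficient level: marginal profit ≥ marginal effluent damage through level 3, so k* = 3.
With the fishery holding the right, the smelter must at least compensate total damage at k*: 204 + 310 + 375 = 889.

$889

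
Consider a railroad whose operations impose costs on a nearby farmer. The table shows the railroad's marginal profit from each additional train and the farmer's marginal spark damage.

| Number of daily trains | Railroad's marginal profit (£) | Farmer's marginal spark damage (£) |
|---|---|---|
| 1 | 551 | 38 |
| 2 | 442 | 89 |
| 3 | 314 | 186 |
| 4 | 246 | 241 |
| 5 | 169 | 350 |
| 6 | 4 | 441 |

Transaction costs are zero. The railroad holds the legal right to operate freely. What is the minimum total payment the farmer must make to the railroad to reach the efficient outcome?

£173

Left alone the railroad would choose level 6 (marginal profit stays positive).
Efficient level: k* = 4 (marginal profit ≥ marginal spark damage through 4).
The farmer must at least cover the railroad's forgone profit from cutting 6→4: 169 + 4 = 173.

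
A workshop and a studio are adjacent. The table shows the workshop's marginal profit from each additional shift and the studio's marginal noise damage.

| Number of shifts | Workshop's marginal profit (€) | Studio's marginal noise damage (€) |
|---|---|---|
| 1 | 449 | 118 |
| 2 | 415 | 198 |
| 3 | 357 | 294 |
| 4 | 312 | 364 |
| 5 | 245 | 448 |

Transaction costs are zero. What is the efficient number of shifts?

Bargaining reaches the level where marginal profit last exceeds marginal noise damage.
That holds through level 3 (357 ≥ 294) but not at 4 (312 < 364).

3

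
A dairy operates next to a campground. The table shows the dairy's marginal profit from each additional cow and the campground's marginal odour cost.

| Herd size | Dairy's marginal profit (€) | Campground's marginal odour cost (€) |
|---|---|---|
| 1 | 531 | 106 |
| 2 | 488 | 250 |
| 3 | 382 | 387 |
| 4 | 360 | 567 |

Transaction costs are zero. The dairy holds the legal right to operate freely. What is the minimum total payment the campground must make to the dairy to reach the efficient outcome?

€742

Left alone the dairy would choose level 4 (marginal profit stays positive).
Efficient level: k* = 2 (marginal profit ≥ marginal odour cost through 2).
The campground must at least cover the dairy's forgone profit from cutting 4→2: 382 + 360 = 742.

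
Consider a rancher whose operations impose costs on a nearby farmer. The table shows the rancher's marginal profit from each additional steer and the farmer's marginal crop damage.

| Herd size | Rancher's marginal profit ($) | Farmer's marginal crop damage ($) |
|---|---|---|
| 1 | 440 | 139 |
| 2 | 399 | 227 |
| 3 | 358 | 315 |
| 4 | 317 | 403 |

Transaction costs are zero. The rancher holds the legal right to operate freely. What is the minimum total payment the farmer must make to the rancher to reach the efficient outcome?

Left alone the rancher would choose level 4 (marginal profit stays positive).
Efficient level: k* = 3 (marginal profit ≥ marginal crop damage through 3).
The farmer must at least cover the rancher's forgone profit from cutting 4→3: 317 = 317.

$317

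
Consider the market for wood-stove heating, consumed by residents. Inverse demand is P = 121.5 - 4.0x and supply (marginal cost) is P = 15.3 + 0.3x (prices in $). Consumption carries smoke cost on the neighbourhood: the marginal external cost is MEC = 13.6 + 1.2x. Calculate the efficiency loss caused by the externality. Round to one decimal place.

Market equilibrium (private): 15.3 + 0.3x = 121.5 - 4.0x → x_m = 24.6977.
Social marginal benefit = demand − MEC = 107.9 - 5.2x.
Set SMB = MC: 107.9 - 5.2x = 15.3 + 0.3x → x* = 16.8364.
Height of the DWL triangle at x_m is MC(x_m) − SMB(x_m) = MEC(x_m) = 43.2372.
DWL = ½ × 7.8613 × 43.2372 = 169.9503.

DWL = $170.0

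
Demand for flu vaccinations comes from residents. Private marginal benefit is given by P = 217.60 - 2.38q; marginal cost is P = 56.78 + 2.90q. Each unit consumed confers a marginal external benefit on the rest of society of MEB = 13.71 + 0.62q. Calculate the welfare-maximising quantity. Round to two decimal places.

Social marginal benefit = demand + MEB = 231.31 - 1.76q.
Set SMB = MC: 231.31 - 1.76q = 56.78 + 2.90q → q* = 37.4528.

q* = 37.45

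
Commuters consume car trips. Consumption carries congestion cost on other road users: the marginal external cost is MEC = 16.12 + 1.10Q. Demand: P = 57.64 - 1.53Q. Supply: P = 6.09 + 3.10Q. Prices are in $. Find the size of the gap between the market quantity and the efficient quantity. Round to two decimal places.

4.95 units

Market equilibrium (private): 6.09 + 3.10Q = 57.64 - 1.53Q → Q_m = 11.1339.
Social marginal benefit = demand − MEC = 41.52 - 2.63Q.
Set SMB = MC: 41.52 - 2.63Q = 6.09 + 3.10Q → Q* = 6.1832.
Gap = |11.1339 − 6.1832| = 4.9507.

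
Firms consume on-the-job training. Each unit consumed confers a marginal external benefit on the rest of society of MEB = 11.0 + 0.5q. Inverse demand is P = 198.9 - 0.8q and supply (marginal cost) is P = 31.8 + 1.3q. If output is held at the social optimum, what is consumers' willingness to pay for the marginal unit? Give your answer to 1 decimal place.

Social marginal benefit = demand + MEB = 209.9 - 0.3q.
Set SMB = MC: 209.9 - 0.3q = 31.8 + 1.3q → q* = 111.3125.
Consumer price on the demand curve at q*: 198.9 − 0.8×111.3125 = 109.8500.

P = 109.9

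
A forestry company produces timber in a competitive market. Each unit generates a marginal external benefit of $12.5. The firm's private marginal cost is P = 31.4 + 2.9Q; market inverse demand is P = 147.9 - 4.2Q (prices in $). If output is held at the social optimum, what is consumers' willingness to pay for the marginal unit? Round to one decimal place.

Social marginal cost = private MC − MEB = 18.9 + 2.9Q.
Set SMC = demand: 18.9 + 2.9Q = 147.9 - 4.2Q → Q* = 18.1690.
Consumer price on the demand curve at Q*: 147.9 − 4.2×18.1690 = 71.5902.

P = $71.6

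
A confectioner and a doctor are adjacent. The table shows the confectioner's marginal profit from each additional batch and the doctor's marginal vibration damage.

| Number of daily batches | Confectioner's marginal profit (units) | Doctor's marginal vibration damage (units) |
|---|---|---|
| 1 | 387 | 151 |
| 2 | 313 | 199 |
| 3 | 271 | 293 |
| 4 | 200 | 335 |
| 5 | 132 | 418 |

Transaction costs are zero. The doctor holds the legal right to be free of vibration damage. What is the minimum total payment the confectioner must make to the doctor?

Efficient level: marginal profit ≥ marginal vibration damage through level 2, so k* = 2.
With the doctor holding the right, the confectioner must at least compensate total damage at k*: 151 + 199 = 350.

350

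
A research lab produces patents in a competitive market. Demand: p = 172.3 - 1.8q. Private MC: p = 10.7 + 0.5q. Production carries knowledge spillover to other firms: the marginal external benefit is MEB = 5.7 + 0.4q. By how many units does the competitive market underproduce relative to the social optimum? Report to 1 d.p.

Market equilibrium (private): 10.7 + 0.5q = 172.3 - 1.8q → q_m = 70.2609.
Social marginal cost = private MC − MEB = 5.0 + 0.1q.
Set SMC = demand: 5.0 + 0.1q = 172.3 - 1.8q → q* = 88.0526.
Gap = |70.2609 − 88.0526| = 17.7917.

17.8 units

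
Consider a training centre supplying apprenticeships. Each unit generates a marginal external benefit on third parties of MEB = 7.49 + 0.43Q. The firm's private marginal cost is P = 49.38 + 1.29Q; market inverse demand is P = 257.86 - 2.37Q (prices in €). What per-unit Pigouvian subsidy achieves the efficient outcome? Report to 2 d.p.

subsidy = €36.24 per unit

Social marginal cost = private MC − MEB = 41.89 + 0.86Q.
Set SMC = demand: 41.89 + 0.86Q = 257.86 - 2.37Q → Q* = 66.8638.
The Pigouvian subsidy equals MEB at Q*: 7.49 + 0.43×66.8638 = 36.2414.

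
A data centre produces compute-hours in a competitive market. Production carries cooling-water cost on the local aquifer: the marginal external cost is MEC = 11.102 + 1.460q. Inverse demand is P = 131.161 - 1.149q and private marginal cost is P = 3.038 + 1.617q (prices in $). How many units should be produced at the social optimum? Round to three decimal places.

Social marginal cost = private MC + MEC = 14.140 + 3.077q.
Set SMC = demand: 14.140 + 3.077q = 131.161 - 1.149q → q* = 27.6907.

q* = 27.691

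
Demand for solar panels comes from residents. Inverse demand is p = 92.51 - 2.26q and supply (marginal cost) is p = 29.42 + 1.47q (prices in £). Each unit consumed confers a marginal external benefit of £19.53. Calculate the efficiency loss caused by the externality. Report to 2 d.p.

Market equilibrium (private): 29.42 + 1.47q = 92.51 - 2.26q → q_m = 16.9142.
Social marginal benefit = demand + MEB = 112.04 - 2.26q.
Set SMB = MC: 112.04 - 2.26q = 29.42 + 1.47q → q* = 22.1501.
The loss is the area between SMB and MC from q* to q_m; with linear curves that's a triangle of height MEB(q_m).
DWL = ½ × 5.2359 × 19.5300 = 51.1286.

DWL = £51.13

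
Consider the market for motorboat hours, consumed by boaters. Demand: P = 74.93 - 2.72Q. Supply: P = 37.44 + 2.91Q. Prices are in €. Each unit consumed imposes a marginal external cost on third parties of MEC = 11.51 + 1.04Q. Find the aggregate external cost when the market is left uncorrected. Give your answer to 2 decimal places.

Market equilibrium (private): 37.44 + 2.91Q = 74.93 - 2.72Q → Q_m = 6.6590.
Total external cost = ∫₀^{Q_m} (11.51 + 1.04Q) dQ = 11.51×6.6590 + ½×1.04×6.6590² = 99.7031.

€99.70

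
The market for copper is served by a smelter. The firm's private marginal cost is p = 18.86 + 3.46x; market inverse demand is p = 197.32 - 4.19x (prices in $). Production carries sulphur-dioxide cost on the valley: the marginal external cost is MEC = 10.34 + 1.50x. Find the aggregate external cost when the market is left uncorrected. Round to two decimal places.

Market equilibrium (private): 18.86 + 3.46x = 197.32 - 4.19x → x_m = 23.3281.
Total external cost = ∫₀^{x_m} (10.34 + 1.50x) dx = 10.34×23.3281 + ½×1.50×23.3281² = 649.3627.

$649.36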